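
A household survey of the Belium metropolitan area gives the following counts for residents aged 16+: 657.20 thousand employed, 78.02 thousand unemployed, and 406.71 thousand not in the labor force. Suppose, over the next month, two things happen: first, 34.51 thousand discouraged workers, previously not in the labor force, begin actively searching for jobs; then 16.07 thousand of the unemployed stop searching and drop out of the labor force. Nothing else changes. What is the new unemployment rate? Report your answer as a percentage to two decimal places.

Initially, labor force = 657.20 + 78.02 = 735.22 thousand, so u = 78.02/735.22 = 10.61%.
After the first change, unemployed and labor force both rise by 34.51 → E = 657.20, U = 112.53, labor force = 769.73 thousand.
After the second change, unemployed and labor force both fall by 16.07 → E = 657.20, U = 96.46, labor force = 753.66 thousand.
New unemployment rate = 96.46 / 753.66 = 12.80%.

New unemployment rate ≈ 12.80%.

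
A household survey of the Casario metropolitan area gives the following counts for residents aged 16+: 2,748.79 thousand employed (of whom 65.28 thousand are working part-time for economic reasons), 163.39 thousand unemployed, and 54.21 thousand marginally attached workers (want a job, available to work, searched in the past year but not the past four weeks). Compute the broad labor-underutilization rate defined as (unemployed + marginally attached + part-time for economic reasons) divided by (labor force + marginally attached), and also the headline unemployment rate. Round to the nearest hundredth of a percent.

Labor force = 2,748.79 + 163.39 = 2,912.18 thousand.
Numerator = 163.39 + 54.21 + 65.28 = 282.88 thousand.
Denominator = 2,912.18 + 54.21 = 2,966.39 thousand.
Broad rate = 282.88 / 2,966.39 = 9.54%.
Headline unemployment rate = 163.39 / 2,912.18 = 5.61%.

Broad underutilization rate ≈ 9.54%; headline unemployment rate ≈ 5.61%.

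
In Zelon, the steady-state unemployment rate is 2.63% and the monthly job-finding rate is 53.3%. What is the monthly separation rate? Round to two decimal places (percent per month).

Separation rate ≈ 1.44% per month.

From u* = s/(s+f): s = u·f/(1−u).
s = 0.0263 × 53.3 / (1 − 0.0263) = 1.4018 / 0.9737 ≈ 1.44% per month.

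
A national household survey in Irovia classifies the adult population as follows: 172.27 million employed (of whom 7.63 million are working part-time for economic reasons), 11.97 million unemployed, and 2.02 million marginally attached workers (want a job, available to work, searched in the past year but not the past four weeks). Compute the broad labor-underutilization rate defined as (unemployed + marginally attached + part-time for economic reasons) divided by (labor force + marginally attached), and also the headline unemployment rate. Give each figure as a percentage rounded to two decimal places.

Labor force = 172.27 + 11.97 = 184.24 million.
Numerator = 11.97 + 2.02 + 7.63 = 21.62 million.
Denominator = 184.24 + 2.02 = 186.26 million.
Broad rate = 21.62 / 186.26 = 11.61%.
Headline unemployment rate = 11.97 / 184.24 = 6.50%.

Broad underutilization rate ≈ 11.61%; headline unemployment rate ≈ 6.50%.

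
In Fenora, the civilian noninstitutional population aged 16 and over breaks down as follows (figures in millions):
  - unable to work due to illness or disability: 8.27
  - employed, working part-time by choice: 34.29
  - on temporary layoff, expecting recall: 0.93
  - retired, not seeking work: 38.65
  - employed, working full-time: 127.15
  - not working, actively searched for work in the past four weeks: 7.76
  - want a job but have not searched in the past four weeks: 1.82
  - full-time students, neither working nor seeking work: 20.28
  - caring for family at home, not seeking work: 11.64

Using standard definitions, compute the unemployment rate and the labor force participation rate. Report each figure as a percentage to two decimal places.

Employed = 34.29 + 127.15 = 161.44 million.
Unemployed = 0.93 + 7.76 = 8.69 million (jobless and actively searching, or on temporary layoff).
Labor force = 161.44 + 8.69 = 170.13 million.
Not in labor force = 8.27 + 38.65 + 1.82 + 20.28 + 11.64 = 80.66 million (those not working and not actively searching are outside the labor force — including those who want a job but have given up searching).
Civilian working-age population = 170.13 + 80.66 = 250.79 million.
Unemployment rate = 8.69 / 170.13 = 5.11%.
Labor force participation rate = 170.13 / 250.79 = 67.84%.

Unemployment rate ≈ 5.11%; labor force participation rate ≈ 67.84%.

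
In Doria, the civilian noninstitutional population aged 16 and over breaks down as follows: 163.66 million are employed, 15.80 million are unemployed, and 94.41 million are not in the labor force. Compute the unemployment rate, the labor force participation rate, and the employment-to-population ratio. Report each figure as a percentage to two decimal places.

Unemployment rate ≈ 8.80%; labor force participation rate ≈ 65.53%; employment-population ratio ≈ 59.76%.

Labor force = employed + unemployed = 163.66 + 15.80 = 179.46 million.
Working-age population = 179.46 + 94.41 = 273.87 million.
Unemployment rate = 15.80 / 179.46 = 8.80%.
Labor force participation rate = 179.46 / 273.87 = 65.53%.
Employment-population ratio = 163.66 / 273.87 = 59.76%.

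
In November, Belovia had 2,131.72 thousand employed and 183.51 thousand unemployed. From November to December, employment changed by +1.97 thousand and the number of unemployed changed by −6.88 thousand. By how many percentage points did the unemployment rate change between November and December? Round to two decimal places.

The unemployment rate changed by −0.28 percentage points.

November: labor force = 2,131.72 + 183.51 = 2,315.23; u = 183.51/2,315.23 = 7.93%.
December: labor force = 2,133.69 + 176.63 = 2,310.32; u = 176.63/2,310.32 = 7.65%.
Change = 7.65% − 7.93% = −0.28 pp.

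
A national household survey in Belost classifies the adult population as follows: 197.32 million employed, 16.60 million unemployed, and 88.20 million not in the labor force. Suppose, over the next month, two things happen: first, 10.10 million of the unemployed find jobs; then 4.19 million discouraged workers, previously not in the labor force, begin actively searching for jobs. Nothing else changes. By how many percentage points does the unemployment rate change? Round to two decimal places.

Initially, labor force = 197.32 + 16.60 = 213.92 million, so u = 16.60/213.92 = 7.76%.
After the first change, unemployed falls and employed rises by 10.10; labor force unchanged → E = 207.42, U = 6.50, labor force = 213.92 million.
After the second change, unemployed and labor force both rise by 4.19 → E = 207.42, U = 10.69, labor force = 218.11 million.
New unemployment rate = 10.69 / 218.11 = 4.90%.
Change = 4.90% − 7.76% = −2.86 percentage points.

The unemployment rate changes by −2.86 percentage points.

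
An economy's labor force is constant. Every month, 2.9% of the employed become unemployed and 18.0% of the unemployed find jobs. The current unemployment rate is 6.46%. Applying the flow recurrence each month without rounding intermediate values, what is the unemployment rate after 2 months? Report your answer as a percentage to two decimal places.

With a fixed labor force, u_{t+1} = u_t + s·(1−u_t) − f·u_t = u_t·(1−s−f) + s.
Here 1−s−f = 0.791 and s = 0.029.
u_1 = 0.064600 × 0.791 + 0.029 = 0.080099.
u_2 = 0.080099 × 0.791 + 0.029 = 0.092358.

Unemployment rate after two months ≈ 9.24%.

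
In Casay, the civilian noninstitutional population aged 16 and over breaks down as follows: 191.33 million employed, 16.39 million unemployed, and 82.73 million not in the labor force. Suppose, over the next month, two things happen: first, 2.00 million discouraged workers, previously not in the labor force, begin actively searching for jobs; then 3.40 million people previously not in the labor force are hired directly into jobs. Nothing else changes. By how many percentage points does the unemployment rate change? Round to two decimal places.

Initially, labor force = 191.33 + 16.39 = 207.72 million, so u = 16.39/207.72 = 7.89%.
After the first change, unemployed and labor force both rise by 2.00 → E = 191.33, U = 18.39, labor force = 209.72 million.
After the second change, employed and labor force both rise by 3.40; unemployed unchanged → E = 194.73, U = 18.39, labor force = 213.12 million.
New unemployment rate = 18.39 / 213.12 = 8.63%.
Change = 8.63% − 7.89% = +0.74 percentage points.

The unemployment rate changes by +0.74 percentage points.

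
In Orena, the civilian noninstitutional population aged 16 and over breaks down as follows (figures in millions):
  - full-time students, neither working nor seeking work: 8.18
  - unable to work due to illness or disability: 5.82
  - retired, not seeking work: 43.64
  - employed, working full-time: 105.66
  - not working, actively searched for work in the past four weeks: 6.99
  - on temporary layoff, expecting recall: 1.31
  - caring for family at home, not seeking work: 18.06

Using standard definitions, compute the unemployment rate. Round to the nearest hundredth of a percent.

Unemployment rate ≈ 7.28%.

Employed = 105.66 million.
Unemployed = 6.99 + 1.31 = 8.30 million (jobless and actively searching, or on temporary layoff).
Labor force = 105.66 + 8.30 = 113.96 million.
Unemployment rate = 8.30 / 113.96 = 7.28%.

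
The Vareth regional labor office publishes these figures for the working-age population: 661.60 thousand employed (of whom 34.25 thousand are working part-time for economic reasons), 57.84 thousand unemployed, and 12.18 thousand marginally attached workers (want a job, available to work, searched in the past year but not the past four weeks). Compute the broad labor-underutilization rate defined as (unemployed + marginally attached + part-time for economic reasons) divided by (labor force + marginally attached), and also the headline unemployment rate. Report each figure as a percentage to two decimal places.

Labor force = 661.60 + 57.84 = 719.44 thousand.
Numerator = 57.84 + 12.18 + 34.25 = 104.27 thousand.
Denominator = 719.44 + 12.18 = 731.62 thousand.
Broad rate = 104.27 / 731.62 = 14.25%.
Headline unemployment rate = 57.84 / 719.44 = 8.04%.

Broad underutilization rate ≈ 14.25%; headline unemployment rate ≈ 8.04%.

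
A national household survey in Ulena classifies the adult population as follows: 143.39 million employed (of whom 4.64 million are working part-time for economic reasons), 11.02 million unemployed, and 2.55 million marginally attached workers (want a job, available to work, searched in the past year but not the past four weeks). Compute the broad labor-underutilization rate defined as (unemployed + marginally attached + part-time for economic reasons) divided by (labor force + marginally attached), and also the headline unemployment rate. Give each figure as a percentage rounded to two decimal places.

Broad underutilization rate ≈ 11.60%; headline unemployment rate ≈ 7.14%.

Labor force = 143.39 + 11.02 = 154.41 million.
Numerator = 11.02 + 2.55 + 4.64 = 18.21 million.
Denominator = 154.41 + 2.55 = 156.96 million.
Broad rate = 18.21 / 156.96 = 11.60%.
Headline unemployment rate = 11.02 / 154.41 = 7.14%.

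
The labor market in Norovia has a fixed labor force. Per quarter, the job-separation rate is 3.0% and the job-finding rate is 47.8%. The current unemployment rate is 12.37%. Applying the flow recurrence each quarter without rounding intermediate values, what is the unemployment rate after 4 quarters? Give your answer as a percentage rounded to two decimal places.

Unemployment rate after four quarters ≈ 6.28%.

With a fixed labor force, u_{t+1} = u_t + s·(1−u_t) − f·u_t = u_t·(1−s−f) + s.
Here 1−s−f = 0.492 and s = 0.030.
u_1 = 0.123700 × 0.492 + 0.030 = 0.090860.
u_2 = 0.090860 × 0.492 + 0.030 = 0.074703.
u_3 = 0.074703 × 0.492 + 0.030 = 0.066754.
u_4 = 0.066754 × 0.492 + 0.030 = 0.062843.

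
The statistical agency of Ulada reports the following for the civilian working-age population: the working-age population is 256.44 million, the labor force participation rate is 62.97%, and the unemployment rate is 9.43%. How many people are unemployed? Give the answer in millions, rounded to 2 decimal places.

Labor force = 0.6297 × 256.44 = 161.48 million.
Unemployed = 0.0943 × 161.48 ≈ 15.23 million.

About 15.23 million are unemployed.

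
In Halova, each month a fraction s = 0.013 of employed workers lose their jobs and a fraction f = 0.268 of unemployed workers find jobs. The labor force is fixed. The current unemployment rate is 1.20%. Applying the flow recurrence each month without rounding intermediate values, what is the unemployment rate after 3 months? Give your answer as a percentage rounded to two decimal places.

Unemployment rate after three months ≈ 3.35%.

With a fixed labor force, u_{t+1} = u_t + s·(1−u_t) − f·u_t = u_t·(1−s−f) + s.
Here 1−s−f = 0.719 and s = 0.013.
u_1 = 0.012000 × 0.719 + 0.013 = 0.021628.
u_2 = 0.021628 × 0.719 + 0.013 = 0.028551.
u_3 = 0.028551 × 0.719 + 0.013 = 0.033528.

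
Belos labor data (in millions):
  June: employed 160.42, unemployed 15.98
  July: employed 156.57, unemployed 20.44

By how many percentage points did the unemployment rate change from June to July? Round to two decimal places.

The unemployment rate changed by +2.49 percentage points.

June: labor force = 160.42 + 15.98 = 176.40; u = 15.98/176.40 = 9.06%.
July: labor force = 156.57 + 20.44 = 177.01; u = 20.44/177.01 = 11.55%.
Change = 11.55% − 9.06% = +2.49 pp.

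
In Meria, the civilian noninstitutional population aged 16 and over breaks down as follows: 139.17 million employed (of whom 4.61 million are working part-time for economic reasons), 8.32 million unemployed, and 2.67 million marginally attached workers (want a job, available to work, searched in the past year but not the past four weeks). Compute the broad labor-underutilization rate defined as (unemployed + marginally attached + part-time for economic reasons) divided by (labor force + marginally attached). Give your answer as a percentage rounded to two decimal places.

Labor force = 139.17 + 8.32 = 147.49 million.
Numerator = 8.32 + 2.67 + 4.61 = 15.60 million.
Denominator = 147.49 + 2.67 = 150.16 million.
Broad rate = 15.60 / 150.16 = 10.39%.

Broad underutilization rate ≈ 10.39%.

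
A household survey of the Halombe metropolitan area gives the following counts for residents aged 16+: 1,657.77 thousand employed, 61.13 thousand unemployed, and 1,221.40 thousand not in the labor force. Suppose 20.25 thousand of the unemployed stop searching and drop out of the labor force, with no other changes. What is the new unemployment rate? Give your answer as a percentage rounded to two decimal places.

Initially, labor force = 1,657.77 + 61.13 = 1,718.90 thousand, so u = 61.13/1,718.90 = 3.56%.
After the change, unemployed and labor force both fall by 20.25 → E = 1,657.77, U = 40.88, labor force = 1,698.65 thousand.
New unemployment rate = 40.88 / 1,698.65 = 2.41%.

New unemployment rate ≈ 2.41%.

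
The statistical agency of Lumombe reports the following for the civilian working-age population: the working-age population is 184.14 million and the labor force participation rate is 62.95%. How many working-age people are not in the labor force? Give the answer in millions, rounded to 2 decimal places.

About 68.22 million are not in the labor force.

Share not in the labor force = 1 − 0.6295 = 0.3705.
Not in labor force = 0.3705 × 184.14 ≈ 68.22 million.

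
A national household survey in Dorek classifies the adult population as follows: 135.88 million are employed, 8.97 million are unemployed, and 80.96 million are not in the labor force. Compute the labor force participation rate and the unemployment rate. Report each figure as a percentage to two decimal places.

Labor force participation rate ≈ 64.15%; unemployment rate ≈ 6.19%.

Labor force = employed + unemployed = 135.88 + 8.97 = 144.85 million.
Working-age population = 144.85 + 80.96 = 225.81 million.
Unemployment rate = 8.97 / 144.85 = 6.19%.
Labor force participation rate = 144.85 / 225.81 = 64.15%.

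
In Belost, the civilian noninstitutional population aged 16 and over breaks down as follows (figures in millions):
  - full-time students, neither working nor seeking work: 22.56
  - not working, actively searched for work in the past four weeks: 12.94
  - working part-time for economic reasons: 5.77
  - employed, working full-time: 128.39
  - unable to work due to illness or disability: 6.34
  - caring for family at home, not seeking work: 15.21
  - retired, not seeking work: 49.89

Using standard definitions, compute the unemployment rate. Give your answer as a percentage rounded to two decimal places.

Unemployment rate ≈ 8.80%.

Employed = 5.77 + 128.39 = 134.16 million (anyone who worked, including part-time for economic reasons, counts as employed).
Unemployed = 12.94 million.
Labor force = 134.16 + 12.94 = 147.10 million.
Unemployment rate = 12.94 / 147.10 = 8.80%.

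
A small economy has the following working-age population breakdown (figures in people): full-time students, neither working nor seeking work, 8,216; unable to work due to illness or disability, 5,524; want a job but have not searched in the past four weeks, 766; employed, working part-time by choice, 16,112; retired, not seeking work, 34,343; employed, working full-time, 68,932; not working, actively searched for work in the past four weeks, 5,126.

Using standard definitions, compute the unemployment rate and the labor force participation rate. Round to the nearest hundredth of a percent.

Unemployment rate ≈ 5.68%; labor force participation rate ≈ 64.86%.

Employed = 16,112 + 68,932 = 85,044.
Unemployed = 5,126.
Labor force = 85,044 + 5,126 = 90,170.
Not in labor force = 8,216 + 5,524 + 766 + 34,343 = 48,849 (those not working and not actively searching are outside the labor force — including those who want a job but have given up searching).
Civilian working-age population = 90,170 + 48,849 = 139,019.
Unemployment rate = 5,126 / 90,170 = 5.68%.
Labor force participation rate = 90,170 / 139,019 = 64.86%.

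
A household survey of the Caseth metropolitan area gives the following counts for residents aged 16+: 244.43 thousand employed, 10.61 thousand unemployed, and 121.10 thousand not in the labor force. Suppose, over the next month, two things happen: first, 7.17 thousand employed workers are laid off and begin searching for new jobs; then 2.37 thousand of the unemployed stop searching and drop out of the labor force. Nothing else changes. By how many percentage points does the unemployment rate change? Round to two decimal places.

Initially, labor force = 244.43 + 10.61 = 255.04 thousand, so u = 10.61/255.04 = 4.16%.
After the first change, employed falls and unemployed rises by 7.17; labor force unchanged → E = 237.26, U = 17.78, labor force = 255.04 thousand.
After the second change, unemployed and labor force both fall by 2.37 → E = 237.26, U = 15.41, labor force = 252.67 thousand.
New unemployment rate = 15.41 / 252.67 = 6.10%.
Change = 6.10% − 4.16% = +1.94 percentage points.

The unemployment rate changes by +1.94 percentage points.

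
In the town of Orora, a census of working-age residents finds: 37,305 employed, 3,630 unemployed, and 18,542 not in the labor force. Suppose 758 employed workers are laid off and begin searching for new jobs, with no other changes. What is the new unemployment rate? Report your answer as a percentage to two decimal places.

New unemployment rate ≈ 10.72%.

Initially, labor force = 37,305 + 3,630 = 40,935, so u = 3,630/40,935 = 8.87%.
After the change, employed falls and unemployed rises by 758; labor force unchanged → E = 36,547, U = 4,388, labor force = 40,935.
New unemployment rate = 4,388 / 40,935 = 10.72%.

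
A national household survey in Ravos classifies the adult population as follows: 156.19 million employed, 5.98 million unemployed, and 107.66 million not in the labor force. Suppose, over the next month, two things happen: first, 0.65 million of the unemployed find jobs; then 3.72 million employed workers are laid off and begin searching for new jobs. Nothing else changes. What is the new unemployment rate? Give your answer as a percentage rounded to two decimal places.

New unemployment rate ≈ 5.58%.

Initially, labor force = 156.19 + 5.98 = 162.17 million, so u = 5.98/162.17 = 3.69%.
After the first change, unemployed falls and employed rises by 0.65; labor force unchanged → E = 156.84, U = 5.33, labor force = 162.17 million.
After the second change, employed falls and unemployed rises by 3.72; labor force unchanged → E = 153.12, U = 9.05, labor force = 162.17 million.
New unemployment rate = 9.05 / 162.17 = 5.58%.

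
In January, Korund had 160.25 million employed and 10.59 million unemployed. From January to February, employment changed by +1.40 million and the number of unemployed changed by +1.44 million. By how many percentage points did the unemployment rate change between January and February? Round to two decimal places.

The unemployment rate changed by +0.73 percentage points.

January: labor force = 160.25 + 10.59 = 170.84; u = 10.59/170.84 = 6.20%.
February: labor force = 161.65 + 12.03 = 173.68; u = 12.03/173.68 = 6.93%.
Change = 6.93% − 6.20% = +0.73 pp.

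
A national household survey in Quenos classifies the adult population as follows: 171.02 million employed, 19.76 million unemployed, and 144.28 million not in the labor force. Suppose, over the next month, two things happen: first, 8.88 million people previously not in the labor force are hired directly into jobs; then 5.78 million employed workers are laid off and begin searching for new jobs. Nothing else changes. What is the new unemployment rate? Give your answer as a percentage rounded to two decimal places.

Initially, labor force = 171.02 + 19.76 = 190.78 million, so u = 19.76/190.78 = 10.36%.
After the first change, employed and labor force both rise by 8.88; unemployed unchanged → E = 179.90, U = 19.76, labor force = 199.66 million.
After the second change, employed falls and unemployed rises by 5.78; labor force unchanged → E = 174.12, U = 25.54, labor force = 199.66 million.
New unemployment rate = 25.54 / 199.66 = 12.79%.

New unemployment rate ≈ 12.79%.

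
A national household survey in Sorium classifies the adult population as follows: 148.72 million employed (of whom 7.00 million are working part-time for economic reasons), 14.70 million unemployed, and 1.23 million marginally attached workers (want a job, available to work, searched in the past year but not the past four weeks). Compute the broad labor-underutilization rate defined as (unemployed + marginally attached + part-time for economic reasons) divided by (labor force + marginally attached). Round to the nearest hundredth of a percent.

Labor force = 148.72 + 14.70 = 163.42 million.
Numerator = 14.70 + 1.23 + 7.00 = 22.93 million.
Denominator = 163.42 + 1.23 = 164.65 million.
Broad rate = 22.93 / 164.65 = 13.93%.

Broad underutilization rate ≈ 13.93%.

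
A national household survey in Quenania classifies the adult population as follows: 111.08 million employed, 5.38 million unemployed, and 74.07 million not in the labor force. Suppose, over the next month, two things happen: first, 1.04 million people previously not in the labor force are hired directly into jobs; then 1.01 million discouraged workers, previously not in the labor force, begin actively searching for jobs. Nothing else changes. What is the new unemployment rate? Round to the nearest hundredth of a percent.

Initially, labor force = 111.08 + 5.38 = 116.46 million, so u = 5.38/116.46 = 4.62%.
After the first change, employed and labor force both rise by 1.04; unemployed unchanged → E = 112.12, U = 5.38, labor force = 117.50 million.
After the second change, unemployed and labor force both rise by 1.01 → E = 112.12, U = 6.39, labor force = 118.51 million.
New unemployment rate = 6.39 / 118.51 = 5.39%.

New unemployment rate ≈ 5.39%.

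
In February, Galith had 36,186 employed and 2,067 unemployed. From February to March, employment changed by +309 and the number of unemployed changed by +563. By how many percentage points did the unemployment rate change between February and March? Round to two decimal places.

February: labor force = 36,186 + 2,067 = 38,253; u = 2,067/38,253 = 5.40%.
March: labor force = 36,495 + 2,630 = 39,125; u = 2,630/39,125 = 6.72%.
Change = 6.72% − 5.40% = +1.32 pp.

The unemployment rate changed by +1.32 percentage points.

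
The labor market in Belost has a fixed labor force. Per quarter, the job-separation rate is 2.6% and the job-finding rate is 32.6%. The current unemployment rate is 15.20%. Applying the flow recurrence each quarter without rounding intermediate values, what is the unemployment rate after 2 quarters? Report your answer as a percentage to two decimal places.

Unemployment rate after two quarters ≈ 10.67%.

With a fixed labor force, u_{t+1} = u_t + s·(1−u_t) − f·u_t = u_t·(1−s−f) + s.
Here 1−s−f = 0.648 and s = 0.026.
u_1 = 0.152000 × 0.648 + 0.026 = 0.124496.
u_2 = 0.124496 × 0.648 + 0.026 = 0.106673.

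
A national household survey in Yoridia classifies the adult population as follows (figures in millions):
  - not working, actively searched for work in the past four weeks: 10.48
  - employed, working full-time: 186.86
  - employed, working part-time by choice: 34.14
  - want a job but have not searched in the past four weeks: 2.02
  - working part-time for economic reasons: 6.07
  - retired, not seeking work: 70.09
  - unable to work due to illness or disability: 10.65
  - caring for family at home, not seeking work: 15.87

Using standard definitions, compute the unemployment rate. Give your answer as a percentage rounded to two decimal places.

Unemployment rate ≈ 4.41%.

Employed = 186.86 + 34.14 + 6.07 = 227.07 million (anyone who worked, including part-time for economic reasons, counts as employed).
Unemployed = 10.48 million.
Labor force = 227.07 + 10.48 = 237.55 million.
Unemployment rate = 10.48 / 237.55 = 4.41%.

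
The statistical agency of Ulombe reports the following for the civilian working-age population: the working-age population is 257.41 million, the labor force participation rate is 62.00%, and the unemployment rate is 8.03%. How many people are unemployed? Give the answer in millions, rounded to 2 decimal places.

Labor force = 0.6200 × 257.41 = 159.59 million.
Unemployed = 0.0803 × 159.59 ≈ 12.82 million.

About 12.82 million are unemployed.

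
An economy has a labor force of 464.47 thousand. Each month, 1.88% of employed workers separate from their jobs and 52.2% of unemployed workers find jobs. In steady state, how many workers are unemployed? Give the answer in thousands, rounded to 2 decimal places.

Steady-state unemployment rate u* = s/(s+f) = 1.88/(1.88+52.2) = 0.034763.
Unemployed = u* × labor force = 0.034763 × 464.47 ≈ 16.15 thousand.

About 16.15 thousand are unemployed in steady state.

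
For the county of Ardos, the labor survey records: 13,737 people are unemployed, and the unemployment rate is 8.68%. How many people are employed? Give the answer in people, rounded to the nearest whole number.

Labor force = U / u = 13,737 / 0.0868 ≈ 158,260.
Employed = labor force − unemployed = 158,260 − 13,737 = 144,523.

About 144,523 are employed.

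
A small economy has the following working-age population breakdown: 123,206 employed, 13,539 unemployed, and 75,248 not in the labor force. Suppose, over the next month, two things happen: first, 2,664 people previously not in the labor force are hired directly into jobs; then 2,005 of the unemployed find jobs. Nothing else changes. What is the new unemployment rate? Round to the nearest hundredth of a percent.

Initially, labor force = 123,206 + 13,539 = 136,745, so u = 13,539/136,745 = 9.90%.
After the first change, employed and labor force both rise by 2,664; unemployed unchanged → E = 125,870, U = 13,539, labor force = 139,409.
After the second change, unemployed falls and employed rises by 2,005; labor force unchanged → E = 127,875, U = 11,534, labor force = 139,409.
New unemployment rate = 11,534 / 139,409 = 8.27%.

New unemployment rate ≈ 8.27%.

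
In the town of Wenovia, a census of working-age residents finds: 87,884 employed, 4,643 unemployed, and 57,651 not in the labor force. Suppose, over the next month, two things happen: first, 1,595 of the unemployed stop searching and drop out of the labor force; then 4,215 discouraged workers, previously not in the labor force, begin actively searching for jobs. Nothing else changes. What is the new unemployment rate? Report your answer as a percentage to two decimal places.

Initially, labor force = 87,884 + 4,643 = 92,527, so u = 4,643/92,527 = 5.02%.
After the first change, unemployed and labor force both fall by 1,595 → E = 87,884, U = 3,048, labor force = 90,932.
After the second change, unemployed and labor force both rise by 4,215 → E = 87,884, U = 7,263, labor force = 95,147.
New unemployment rate = 7,263 / 95,147 = 7.63%.

New unemployment rate ≈ 7.63%.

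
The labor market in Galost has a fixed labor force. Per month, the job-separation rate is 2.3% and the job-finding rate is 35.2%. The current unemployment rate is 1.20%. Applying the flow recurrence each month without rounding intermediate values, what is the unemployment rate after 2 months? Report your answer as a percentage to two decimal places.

Unemployment rate after two months ≈ 4.21%.

With a fixed labor force, u_{t+1} = u_t + s·(1−u_t) − f·u_t = u_t·(1−s−f) + s.
Here 1−s−f = 0.625 and s = 0.023.
u_1 = 0.012000 × 0.625 + 0.023 = 0.030500.
u_2 = 0.030500 × 0.625 + 0.023 = 0.042063.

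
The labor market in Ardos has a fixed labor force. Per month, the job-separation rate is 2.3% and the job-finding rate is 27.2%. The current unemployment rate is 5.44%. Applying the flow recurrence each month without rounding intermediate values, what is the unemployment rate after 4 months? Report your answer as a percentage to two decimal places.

Unemployment rate after four months ≈ 7.21%.

With a fixed labor force, u_{t+1} = u_t + s·(1−u_t) − f·u_t = u_t·(1−s−f) + s.
Here 1−s−f = 0.705 and s = 0.023.
u_1 = 0.054400 × 0.705 + 0.023 = 0.061352.
u_2 = 0.061352 × 0.705 + 0.023 = 0.066253.
u_3 = 0.066253 × 0.705 + 0.023 = 0.069708.
u_4 = 0.069708 × 0.705 + 0.023 = 0.072144.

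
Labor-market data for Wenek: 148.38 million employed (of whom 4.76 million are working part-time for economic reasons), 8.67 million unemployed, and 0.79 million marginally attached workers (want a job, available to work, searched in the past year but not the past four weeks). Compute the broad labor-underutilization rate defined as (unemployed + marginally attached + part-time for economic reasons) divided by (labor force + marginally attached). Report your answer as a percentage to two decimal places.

Labor force = 148.38 + 8.67 = 157.05 million.
Numerator = 8.67 + 0.79 + 4.76 = 14.22 million.
Denominator = 157.05 + 0.79 = 157.84 million.
Broad rate = 14.22 / 157.84 = 9.01%.

Broad underutilization rate ≈ 9.01%.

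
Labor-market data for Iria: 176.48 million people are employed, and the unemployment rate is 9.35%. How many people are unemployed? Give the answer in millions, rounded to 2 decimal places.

About 18.20 million are unemployed.

Let U be the number unemployed. The labor force is E + U, and U/(E+U) = 0.0935.
So U = 0.0935 × 176.48 / (1 − 0.0935) = 16.5009 / 0.9065 ≈ 18.20 million.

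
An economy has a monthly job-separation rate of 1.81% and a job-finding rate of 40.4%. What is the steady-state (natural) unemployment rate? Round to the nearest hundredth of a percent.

Steady-state unemployment rate ≈ 4.29%.

At steady state the flows balance: s·E = f·U, so U/(E+U) = s/(s+f).
u* = 1.81 / (1.81 + 40.4) = 1.81 / 42.21 = 4.29%.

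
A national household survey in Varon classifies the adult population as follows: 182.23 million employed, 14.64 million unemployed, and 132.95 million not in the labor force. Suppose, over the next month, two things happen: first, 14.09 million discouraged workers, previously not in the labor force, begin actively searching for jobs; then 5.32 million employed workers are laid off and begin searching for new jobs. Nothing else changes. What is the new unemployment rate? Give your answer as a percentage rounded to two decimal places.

New unemployment rate ≈ 16.14%.

Initially, labor force = 182.23 + 14.64 = 196.87 million, so u = 14.64/196.87 = 7.44%.
After the first change, unemployed and labor force both rise by 14.09 → E = 182.23, U = 28.73, labor force = 210.96 million.
After the second change, employed falls and unemployed rises by 5.32; labor force unchanged → E = 176.91, U = 34.05, labor force = 210.96 million.
New unemployment rate = 34.05 / 210.96 = 16.14%.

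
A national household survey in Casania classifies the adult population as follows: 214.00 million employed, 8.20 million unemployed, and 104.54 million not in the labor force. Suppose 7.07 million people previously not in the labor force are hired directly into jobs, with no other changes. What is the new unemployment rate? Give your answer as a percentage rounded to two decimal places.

New unemployment rate ≈ 3.58%.

Initially, labor force = 214.00 + 8.20 = 222.20 million, so u = 8.20/222.20 = 3.69%.
After the change, employed and labor force both rise by 7.07; unemployed unchanged → E = 221.07, U = 8.20, labor force = 229.27 million.
New unemployment rate = 8.20 / 229.27 = 3.58%.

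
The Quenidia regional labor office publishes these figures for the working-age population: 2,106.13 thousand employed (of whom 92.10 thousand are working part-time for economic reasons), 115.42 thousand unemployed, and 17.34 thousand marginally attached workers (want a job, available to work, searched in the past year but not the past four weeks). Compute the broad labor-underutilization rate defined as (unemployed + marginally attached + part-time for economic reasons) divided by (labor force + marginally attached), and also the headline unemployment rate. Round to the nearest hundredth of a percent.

Broad underutilization rate ≈ 10.04%; headline unemployment rate ≈ 5.20%.

Labor force = 2,106.13 + 115.42 = 2,221.55 thousand.
Numerator = 115.42 + 17.34 + 92.10 = 224.86 thousand.
Denominator = 2,221.55 + 17.34 = 2,238.89 thousand.
Broad rate = 224.86 / 2,238.89 = 10.04%.
Headline unemployment rate = 115.42 / 2,221.55 = 5.20%.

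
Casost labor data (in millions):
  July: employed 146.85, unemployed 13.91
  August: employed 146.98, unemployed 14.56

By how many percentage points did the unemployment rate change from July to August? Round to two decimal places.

July: labor force = 146.85 + 13.91 = 160.76; u = 13.91/160.76 = 8.65%.
August: labor force = 146.98 + 14.56 = 161.54; u = 14.56/161.54 = 9.01%.
Change = 9.01% − 8.65% = +0.36 pp.

The unemployment rate changed by +0.36 percentage points.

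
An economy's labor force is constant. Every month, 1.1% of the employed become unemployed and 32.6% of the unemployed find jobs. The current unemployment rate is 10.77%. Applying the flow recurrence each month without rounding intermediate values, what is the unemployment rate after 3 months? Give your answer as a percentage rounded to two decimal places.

With a fixed labor force, u_{t+1} = u_t + s·(1−u_t) − f·u_t = u_t·(1−s−f) + s.
Here 1−s−f = 0.663 and s = 0.011.
u_1 = 0.107700 × 0.663 + 0.011 = 0.082405.
u_2 = 0.082405 × 0.663 + 0.011 = 0.065635.
u_3 = 0.065635 × 0.663 + 0.011 = 0.054516.

Unemployment rate after three months ≈ 5.45%.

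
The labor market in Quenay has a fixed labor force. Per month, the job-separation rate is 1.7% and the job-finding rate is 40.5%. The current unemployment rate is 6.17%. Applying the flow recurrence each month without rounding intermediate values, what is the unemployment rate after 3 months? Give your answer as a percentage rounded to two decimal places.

With a fixed labor force, u_{t+1} = u_t + s·(1−u_t) − f·u_t = u_t·(1−s−f) + s.
Here 1−s−f = 0.578 and s = 0.017.
u_1 = 0.061700 × 0.578 + 0.017 = 0.052663.
u_2 = 0.052663 × 0.578 + 0.017 = 0.047439.
u_3 = 0.047439 × 0.578 + 0.017 = 0.044420.

Unemployment rate after three months ≈ 4.44%.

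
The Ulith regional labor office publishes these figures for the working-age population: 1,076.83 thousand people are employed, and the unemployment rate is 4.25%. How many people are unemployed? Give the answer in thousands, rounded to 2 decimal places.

About 47.80 thousand are unemployed.

Let U be the number unemployed. The labor force is E + U, and U/(E+U) = 0.0425.
So U = 0.0425 × 1,076.83 / (1 − 0.0425) = 45.7653 / 0.9575 ≈ 47.80 thousand.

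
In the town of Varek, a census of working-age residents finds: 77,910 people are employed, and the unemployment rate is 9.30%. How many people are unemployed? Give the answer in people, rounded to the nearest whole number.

Let U be the number unemployed. The labor force is E + U, and U/(E+U) = 0.0930.
So U = 0.0930 × 77,910 / (1 − 0.0930) = 7245.63 / 0.9070 ≈ 7,989.

About 7,989 are unemployed.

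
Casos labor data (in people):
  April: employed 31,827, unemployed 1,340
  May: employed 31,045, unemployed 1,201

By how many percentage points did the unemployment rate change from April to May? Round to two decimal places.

April: labor force = 31,827 + 1,340 = 33,167; u = 1,340/33,167 = 4.04%.
May: labor force = 31,045 + 1,201 = 32,246; u = 1,201/32,246 = 3.72%.
Change = 3.72% − 4.04% = −0.32 pp.

The unemployment rate changed by −0.32 percentage points.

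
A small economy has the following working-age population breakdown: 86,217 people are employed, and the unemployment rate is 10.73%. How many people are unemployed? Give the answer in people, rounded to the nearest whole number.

Let U be the number unemployed. The labor force is E + U, and U/(E+U) = 0.1073.
So U = 0.1073 × 86,217 / (1 − 0.1073) = 9251.08 / 0.8927 ≈ 10,363.

About 10,363 are unemployed.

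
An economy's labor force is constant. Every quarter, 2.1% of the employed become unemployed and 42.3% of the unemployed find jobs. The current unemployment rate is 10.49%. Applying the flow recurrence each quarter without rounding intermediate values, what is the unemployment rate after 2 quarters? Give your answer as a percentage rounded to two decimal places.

With a fixed labor force, u_{t+1} = u_t + s·(1−u_t) − f·u_t = u_t·(1−s−f) + s.
Here 1−s−f = 0.556 and s = 0.021.
u_1 = 0.104900 × 0.556 + 0.021 = 0.079324.
u_2 = 0.079324 × 0.556 + 0.021 = 0.065104.

Unemployment rate after two quarters ≈ 6.51%.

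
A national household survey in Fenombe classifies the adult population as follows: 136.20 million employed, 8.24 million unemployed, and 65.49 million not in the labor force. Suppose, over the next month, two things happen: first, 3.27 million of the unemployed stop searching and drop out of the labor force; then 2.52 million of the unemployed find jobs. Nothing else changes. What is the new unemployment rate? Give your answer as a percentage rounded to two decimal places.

New unemployment rate ≈ 1.74%.

Initially, labor force = 136.20 + 8.24 = 144.44 million, so u = 8.24/144.44 = 5.70%.
After the first change, unemployed and labor force both fall by 3.27 → E = 136.20, U = 4.97, labor force = 141.17 million.
After the second change, unemployed falls and employed rises by 2.52; labor force unchanged → E = 138.72, U = 2.45, labor force = 141.17 million.
New unemployment rate = 2.45 / 141.17 = 1.74%.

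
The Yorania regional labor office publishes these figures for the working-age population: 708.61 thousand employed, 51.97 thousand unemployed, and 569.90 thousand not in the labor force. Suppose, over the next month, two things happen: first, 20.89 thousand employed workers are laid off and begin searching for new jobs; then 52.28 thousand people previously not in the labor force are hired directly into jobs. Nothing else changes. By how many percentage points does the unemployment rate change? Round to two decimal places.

The unemployment rate changes by +2.13 percentage points.

Initially, labor force = 708.61 + 51.97 = 760.58 thousand, so u = 51.97/760.58 = 6.83%.
After the first change, employed falls and unemployed rises by 20.89; labor force unchanged → E = 687.72, U = 72.86, labor force = 760.58 thousand.
After the second change, employed and labor force both rise by 52.28; unemployed unchanged → E = 740.00, U = 72.86, labor force = 812.86 thousand.
New unemployment rate = 72.86 / 812.86 = 8.96%.
Change = 8.96% − 6.83% = +2.13 percentage points.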